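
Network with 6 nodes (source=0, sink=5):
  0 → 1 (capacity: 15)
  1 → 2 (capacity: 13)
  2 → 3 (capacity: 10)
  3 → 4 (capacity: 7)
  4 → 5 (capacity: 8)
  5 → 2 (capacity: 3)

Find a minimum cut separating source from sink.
Min cut value = 7, edges: (3,4)

Min cut value: 7
Partition: S = [0, 1, 2, 3], T = [4, 5]
Cut edges: (3,4)

By max-flow min-cut theorem, max flow = min cut = 7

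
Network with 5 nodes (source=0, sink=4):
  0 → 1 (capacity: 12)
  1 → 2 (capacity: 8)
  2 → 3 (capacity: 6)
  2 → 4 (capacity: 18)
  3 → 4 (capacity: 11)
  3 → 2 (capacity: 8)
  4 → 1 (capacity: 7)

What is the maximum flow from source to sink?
Maximum flow = 8

Max flow: 8

Flow assignment:
  0 → 1: 8/12
  1 → 2: 8/8
  2 → 4: 8/18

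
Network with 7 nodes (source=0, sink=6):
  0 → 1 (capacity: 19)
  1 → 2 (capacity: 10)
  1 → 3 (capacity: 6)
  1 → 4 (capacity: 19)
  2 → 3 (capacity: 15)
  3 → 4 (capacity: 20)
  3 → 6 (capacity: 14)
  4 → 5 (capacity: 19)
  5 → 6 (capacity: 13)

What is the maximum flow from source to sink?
Maximum flow = 19

Max flow: 19

Flow assignment:
  0 → 1: 19/19
  1 → 2: 8/10
  1 → 3: 6/6
  1 → 4: 5/19
  2 → 3: 8/15
  3 → 6: 14/14
  4 → 5: 5/19
  5 → 6: 5/13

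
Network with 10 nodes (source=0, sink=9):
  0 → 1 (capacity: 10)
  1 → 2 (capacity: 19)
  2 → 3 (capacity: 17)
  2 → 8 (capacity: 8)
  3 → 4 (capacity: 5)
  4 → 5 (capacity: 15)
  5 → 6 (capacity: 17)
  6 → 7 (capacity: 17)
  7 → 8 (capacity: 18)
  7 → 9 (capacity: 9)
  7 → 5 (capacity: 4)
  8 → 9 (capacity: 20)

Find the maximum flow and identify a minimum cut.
Max flow = 10, Min cut edges: (0,1)

Maximum flow: 10
Minimum cut: (0,1)
Partition: S = [0], T = [1, 2, 3, 4, 5, 6, 7, 8, 9]

Max-flow min-cut theorem verified: both equal 10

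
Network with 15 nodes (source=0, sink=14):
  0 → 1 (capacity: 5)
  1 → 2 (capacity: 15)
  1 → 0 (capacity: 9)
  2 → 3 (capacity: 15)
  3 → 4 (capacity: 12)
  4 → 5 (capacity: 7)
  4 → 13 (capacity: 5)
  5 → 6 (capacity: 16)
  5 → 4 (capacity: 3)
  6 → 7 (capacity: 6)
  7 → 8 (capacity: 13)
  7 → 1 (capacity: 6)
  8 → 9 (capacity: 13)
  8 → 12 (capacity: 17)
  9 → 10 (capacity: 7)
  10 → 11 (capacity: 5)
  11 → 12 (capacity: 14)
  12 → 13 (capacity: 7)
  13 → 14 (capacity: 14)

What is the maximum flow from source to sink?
Maximum flow = 5

Max flow: 5

Flow assignment:
  0 → 1: 5/5
  1 → 2: 5/15
  2 → 3: 5/15
  3 → 4: 5/12
  4 → 13: 5/5
  13 → 14: 5/14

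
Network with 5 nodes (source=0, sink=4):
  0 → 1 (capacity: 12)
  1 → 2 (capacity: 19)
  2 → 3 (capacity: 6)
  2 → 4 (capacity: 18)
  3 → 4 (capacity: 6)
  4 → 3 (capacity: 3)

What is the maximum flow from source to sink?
Maximum flow = 12

Max flow: 12

Flow assignment:
  0 → 1: 12/12
  1 → 2: 12/19
  2 → 4: 12/18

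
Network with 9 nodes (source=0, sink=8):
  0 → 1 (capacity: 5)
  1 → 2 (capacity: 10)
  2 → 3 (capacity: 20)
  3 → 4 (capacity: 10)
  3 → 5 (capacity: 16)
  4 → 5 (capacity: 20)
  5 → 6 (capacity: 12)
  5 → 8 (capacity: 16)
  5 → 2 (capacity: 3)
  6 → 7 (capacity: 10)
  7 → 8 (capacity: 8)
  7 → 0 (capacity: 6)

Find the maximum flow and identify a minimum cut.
Max flow = 5, Min cut edges: (0,1)

Maximum flow: 5
Minimum cut: (0,1)
Partition: S = [0], T = [1, 2, 3, 4, 5, 6, 7, 8]

Max-flow min-cut theorem verified: both equal 5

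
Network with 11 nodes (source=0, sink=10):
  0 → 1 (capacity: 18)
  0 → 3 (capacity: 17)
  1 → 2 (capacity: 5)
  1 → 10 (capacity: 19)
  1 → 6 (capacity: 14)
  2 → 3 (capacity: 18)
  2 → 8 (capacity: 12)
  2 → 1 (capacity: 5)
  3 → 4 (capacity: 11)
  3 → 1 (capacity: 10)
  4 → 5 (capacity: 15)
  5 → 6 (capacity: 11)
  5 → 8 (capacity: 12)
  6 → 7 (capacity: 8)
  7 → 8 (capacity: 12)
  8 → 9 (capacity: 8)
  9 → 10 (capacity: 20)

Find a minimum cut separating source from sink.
Min cut value = 27, edges: (1,10), (8,9)

Min cut value: 27
Partition: S = [0, 1, 2, 3, 4, 5, 6, 7, 8], T = [9, 10]
Cut edges: (1,10), (8,9)

By max-flow min-cut theorem, max flow = min cut = 27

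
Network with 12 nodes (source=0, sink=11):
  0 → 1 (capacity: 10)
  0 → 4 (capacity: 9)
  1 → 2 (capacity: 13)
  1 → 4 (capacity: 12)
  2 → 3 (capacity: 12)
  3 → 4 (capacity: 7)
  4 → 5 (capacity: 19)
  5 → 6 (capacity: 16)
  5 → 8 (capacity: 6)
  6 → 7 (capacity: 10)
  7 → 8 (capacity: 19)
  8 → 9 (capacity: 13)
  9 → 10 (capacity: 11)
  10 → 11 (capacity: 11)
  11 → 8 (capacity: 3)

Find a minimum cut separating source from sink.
Min cut value = 11, edges: (10,11)

Min cut value: 11
Partition: S = [0, 1, 2, 3, 4, 5, 6, 7, 8, 9, 10], T = [11]
Cut edges: (10,11)

By max-flow min-cut theorem, max flow = min cut = 11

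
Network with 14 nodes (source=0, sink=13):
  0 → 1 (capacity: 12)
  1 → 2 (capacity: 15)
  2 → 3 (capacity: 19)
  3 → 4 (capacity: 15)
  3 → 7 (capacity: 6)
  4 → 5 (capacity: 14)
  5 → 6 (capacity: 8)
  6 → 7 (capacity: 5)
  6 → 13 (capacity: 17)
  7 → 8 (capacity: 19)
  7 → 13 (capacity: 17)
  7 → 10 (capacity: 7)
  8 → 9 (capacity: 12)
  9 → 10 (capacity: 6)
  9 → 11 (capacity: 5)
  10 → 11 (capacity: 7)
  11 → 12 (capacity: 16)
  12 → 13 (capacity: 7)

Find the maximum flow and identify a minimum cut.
Max flow = 12, Min cut edges: (0,1)

Maximum flow: 12
Minimum cut: (0,1)
Partition: S = [0], T = [1, 2, 3, 4, 5, 6, 7, 8, 9, 10, 11, 12, 13]

Max-flow min-cut theorem verified: both equal 12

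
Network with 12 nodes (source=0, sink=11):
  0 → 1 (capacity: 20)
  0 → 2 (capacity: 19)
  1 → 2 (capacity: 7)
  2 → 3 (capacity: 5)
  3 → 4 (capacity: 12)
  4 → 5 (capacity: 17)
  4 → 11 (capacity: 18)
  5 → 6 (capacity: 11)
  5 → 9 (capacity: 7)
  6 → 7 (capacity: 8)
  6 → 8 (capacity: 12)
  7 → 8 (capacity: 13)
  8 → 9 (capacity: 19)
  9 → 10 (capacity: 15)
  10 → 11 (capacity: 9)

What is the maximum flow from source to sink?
Maximum flow = 5

Max flow: 5

Flow assignment:
  0 → 1: 5/20
  1 → 2: 5/7
  2 → 3: 5/5
  3 → 4: 5/12
  4 → 11: 5/18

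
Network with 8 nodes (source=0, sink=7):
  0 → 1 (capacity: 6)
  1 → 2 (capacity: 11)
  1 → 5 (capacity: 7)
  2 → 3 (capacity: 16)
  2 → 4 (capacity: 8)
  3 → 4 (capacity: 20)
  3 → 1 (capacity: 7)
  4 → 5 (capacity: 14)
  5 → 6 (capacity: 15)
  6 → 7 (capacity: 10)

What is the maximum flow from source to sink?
Maximum flow = 6

Max flow: 6

Flow assignment:
  0 → 1: 6/6
  1 → 5: 6/7
  5 → 6: 6/15
  6 → 7: 6/10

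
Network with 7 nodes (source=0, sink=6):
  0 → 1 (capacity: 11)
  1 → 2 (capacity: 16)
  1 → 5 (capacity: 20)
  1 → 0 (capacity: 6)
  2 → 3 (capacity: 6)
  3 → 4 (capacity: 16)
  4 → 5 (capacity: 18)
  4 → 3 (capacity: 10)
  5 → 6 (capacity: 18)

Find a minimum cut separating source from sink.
Min cut value = 11, edges: (0,1)

Min cut value: 11
Partition: S = [0], T = [1, 2, 3, 4, 5, 6]
Cut edges: (0,1)

By max-flow min-cut theorem, max flow = min cut = 11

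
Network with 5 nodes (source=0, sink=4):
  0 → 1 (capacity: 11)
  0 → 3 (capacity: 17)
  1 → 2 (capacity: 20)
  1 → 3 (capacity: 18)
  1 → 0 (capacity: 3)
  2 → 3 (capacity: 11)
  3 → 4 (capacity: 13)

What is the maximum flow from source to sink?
Maximum flow = 13

Max flow: 13

Flow assignment:
  0 → 3: 13/17
  3 → 4: 13/13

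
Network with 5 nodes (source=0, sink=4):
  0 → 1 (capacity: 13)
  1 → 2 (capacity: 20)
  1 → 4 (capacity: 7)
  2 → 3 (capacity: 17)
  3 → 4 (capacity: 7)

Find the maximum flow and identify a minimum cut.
Max flow = 13, Min cut edges: (0,1)

Maximum flow: 13
Minimum cut: (0,1)
Partition: S = [0], T = [1, 2, 3, 4]

Max-flow min-cut theorem verified: both equal 13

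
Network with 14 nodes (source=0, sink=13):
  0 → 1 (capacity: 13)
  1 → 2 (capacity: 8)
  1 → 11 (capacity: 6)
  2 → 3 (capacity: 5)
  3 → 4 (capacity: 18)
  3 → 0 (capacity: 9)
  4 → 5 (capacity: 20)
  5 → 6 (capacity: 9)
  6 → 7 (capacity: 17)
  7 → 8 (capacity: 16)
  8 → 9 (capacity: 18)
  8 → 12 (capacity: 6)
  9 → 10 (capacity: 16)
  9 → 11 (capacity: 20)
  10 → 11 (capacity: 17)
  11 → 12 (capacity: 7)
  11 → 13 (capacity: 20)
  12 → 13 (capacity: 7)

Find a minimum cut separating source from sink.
Min cut value = 11, edges: (1,11), (2,3)

Min cut value: 11
Partition: S = [0, 1, 2], T = [3, 4, 5, 6, 7, 8, 9, 10, 11, 12, 13]
Cut edges: (1,11), (2,3)

By max-flow min-cut theorem, max flow = min cut = 11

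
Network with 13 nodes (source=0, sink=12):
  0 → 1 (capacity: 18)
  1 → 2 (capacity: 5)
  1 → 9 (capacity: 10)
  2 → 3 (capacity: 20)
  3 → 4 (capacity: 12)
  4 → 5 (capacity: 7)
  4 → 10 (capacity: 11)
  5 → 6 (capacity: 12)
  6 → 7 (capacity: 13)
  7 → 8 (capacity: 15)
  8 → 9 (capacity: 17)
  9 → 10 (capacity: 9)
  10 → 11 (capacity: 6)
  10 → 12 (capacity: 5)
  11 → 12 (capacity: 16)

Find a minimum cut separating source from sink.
Min cut value = 11, edges: (10,11), (10,12)

Min cut value: 11
Partition: S = [0, 1, 2, 3, 4, 5, 6, 7, 8, 9, 10], T = [11, 12]
Cut edges: (10,11), (10,12)

By max-flow min-cut theorem, max flow = min cut = 11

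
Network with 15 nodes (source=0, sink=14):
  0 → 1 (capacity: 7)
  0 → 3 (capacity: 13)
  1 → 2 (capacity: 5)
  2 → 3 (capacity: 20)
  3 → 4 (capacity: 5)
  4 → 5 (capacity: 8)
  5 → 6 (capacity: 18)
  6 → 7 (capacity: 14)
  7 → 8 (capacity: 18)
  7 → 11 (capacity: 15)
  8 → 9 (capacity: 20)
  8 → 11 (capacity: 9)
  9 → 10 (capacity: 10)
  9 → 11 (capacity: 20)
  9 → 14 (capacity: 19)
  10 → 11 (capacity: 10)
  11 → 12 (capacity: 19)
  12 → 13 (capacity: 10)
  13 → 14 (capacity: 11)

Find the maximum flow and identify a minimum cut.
Max flow = 5, Min cut edges: (3,4)

Maximum flow: 5
Minimum cut: (3,4)
Partition: S = [0, 1, 2, 3], T = [4, 5, 6, 7, 8, 9, 10, 11, 12, 13, 14]

Max-flow min-cut theorem verified: both equal 5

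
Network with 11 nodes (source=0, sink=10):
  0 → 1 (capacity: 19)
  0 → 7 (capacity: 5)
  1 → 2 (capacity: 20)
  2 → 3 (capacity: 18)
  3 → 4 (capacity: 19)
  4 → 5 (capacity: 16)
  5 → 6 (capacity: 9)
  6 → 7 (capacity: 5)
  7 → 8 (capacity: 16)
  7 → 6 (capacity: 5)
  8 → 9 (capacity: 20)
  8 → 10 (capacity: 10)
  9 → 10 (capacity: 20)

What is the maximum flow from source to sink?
Maximum flow = 10

Max flow: 10

Flow assignment:
  0 → 1: 5/19
  0 → 7: 5/5
  1 → 2: 5/20
  2 → 3: 5/18
  3 → 4: 5/19
  4 → 5: 5/16
  5 → 6: 5/9
  6 → 7: 5/5
  7 → 8: 10/16
  8 → 10: 10/10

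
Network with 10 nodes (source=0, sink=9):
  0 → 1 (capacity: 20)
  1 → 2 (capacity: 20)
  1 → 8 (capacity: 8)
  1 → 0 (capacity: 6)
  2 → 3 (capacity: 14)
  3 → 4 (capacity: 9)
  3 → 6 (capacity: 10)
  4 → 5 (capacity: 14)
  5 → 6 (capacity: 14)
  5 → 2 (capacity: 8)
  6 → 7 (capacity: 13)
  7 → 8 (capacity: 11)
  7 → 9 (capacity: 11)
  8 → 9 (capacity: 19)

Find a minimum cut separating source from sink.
Min cut value = 20, edges: (0,1)

Min cut value: 20
Partition: S = [0], T = [1, 2, 3, 4, 5, 6, 7, 8, 9]
Cut edges: (0,1)

By max-flow min-cut theorem, max flow = min cut = 20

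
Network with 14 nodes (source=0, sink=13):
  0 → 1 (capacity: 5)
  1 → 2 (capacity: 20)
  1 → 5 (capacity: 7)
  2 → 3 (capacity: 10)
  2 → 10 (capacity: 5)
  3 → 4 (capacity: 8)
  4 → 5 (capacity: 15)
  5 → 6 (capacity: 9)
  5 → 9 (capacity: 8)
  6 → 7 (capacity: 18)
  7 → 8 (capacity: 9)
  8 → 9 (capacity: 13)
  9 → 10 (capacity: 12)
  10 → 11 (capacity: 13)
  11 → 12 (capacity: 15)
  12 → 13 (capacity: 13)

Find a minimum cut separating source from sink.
Min cut value = 5, edges: (0,1)

Min cut value: 5
Partition: S = [0], T = [1, 2, 3, 4, 5, 6, 7, 8, 9, 10, 11, 12, 13]
Cut edges: (0,1)

By max-flow min-cut theorem, max flow = min cut = 5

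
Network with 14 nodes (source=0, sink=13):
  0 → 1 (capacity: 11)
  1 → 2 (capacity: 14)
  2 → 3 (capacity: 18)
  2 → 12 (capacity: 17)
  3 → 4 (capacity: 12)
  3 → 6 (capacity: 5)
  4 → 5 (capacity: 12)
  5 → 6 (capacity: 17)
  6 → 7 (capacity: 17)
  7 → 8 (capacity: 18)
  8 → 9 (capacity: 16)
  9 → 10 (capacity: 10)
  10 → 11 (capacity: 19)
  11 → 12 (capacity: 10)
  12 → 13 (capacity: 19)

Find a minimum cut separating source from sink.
Min cut value = 11, edges: (0,1)

Min cut value: 11
Partition: S = [0], T = [1, 2, 3, 4, 5, 6, 7, 8, 9, 10, 11, 12, 13]
Cut edges: (0,1)

By max-flow min-cut theorem, max flow = min cut = 11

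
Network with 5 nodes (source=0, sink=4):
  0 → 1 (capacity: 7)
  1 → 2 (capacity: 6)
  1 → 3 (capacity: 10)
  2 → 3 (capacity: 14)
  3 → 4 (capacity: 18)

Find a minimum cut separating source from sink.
Min cut value = 7, edges: (0,1)

Min cut value: 7
Partition: S = [0], T = [1, 2, 3, 4]
Cut edges: (0,1)

By max-flow min-cut theorem, max flow = min cut = 7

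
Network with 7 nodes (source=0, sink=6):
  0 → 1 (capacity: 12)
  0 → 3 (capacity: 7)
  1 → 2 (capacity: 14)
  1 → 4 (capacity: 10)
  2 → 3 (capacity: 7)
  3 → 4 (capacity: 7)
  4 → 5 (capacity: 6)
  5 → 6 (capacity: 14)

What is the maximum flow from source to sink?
Maximum flow = 6

Max flow: 6

Flow assignment:
  0 → 1: 2/12
  0 → 3: 4/7
  1 → 2: 2/14
  2 → 3: 2/7
  3 → 4: 6/7
  4 → 5: 6/6
  5 → 6: 6/14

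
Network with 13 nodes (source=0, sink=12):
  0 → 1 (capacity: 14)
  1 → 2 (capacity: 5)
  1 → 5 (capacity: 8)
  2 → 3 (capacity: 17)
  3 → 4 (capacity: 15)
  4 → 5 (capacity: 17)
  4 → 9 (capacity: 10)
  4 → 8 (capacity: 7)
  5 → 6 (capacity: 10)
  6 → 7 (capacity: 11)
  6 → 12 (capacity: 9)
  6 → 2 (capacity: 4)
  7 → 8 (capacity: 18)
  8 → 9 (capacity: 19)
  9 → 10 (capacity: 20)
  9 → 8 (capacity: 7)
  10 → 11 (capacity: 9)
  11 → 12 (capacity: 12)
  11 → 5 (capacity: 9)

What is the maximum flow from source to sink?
Maximum flow = 13

Max flow: 13

Flow assignment:
  0 → 1: 13/14
  1 → 2: 5/5
  1 → 5: 8/8
  2 → 3: 5/17
  3 → 4: 5/15
  4 → 5: 1/17
  4 → 9: 4/10
  5 → 6: 9/10
  6 → 12: 9/9
  9 → 10: 4/20
  10 → 11: 4/9
  11 → 12: 4/12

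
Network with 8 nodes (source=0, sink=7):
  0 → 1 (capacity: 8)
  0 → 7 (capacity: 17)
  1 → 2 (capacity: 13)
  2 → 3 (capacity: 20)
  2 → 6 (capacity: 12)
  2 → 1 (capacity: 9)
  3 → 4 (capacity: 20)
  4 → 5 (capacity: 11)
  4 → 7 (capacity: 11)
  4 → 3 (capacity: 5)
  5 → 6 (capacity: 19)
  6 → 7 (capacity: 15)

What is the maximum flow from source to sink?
Maximum flow = 25

Max flow: 25

Flow assignment:
  0 → 1: 8/8
  0 → 7: 17/17
  1 → 2: 8/13
  2 → 6: 8/12
  6 → 7: 8/15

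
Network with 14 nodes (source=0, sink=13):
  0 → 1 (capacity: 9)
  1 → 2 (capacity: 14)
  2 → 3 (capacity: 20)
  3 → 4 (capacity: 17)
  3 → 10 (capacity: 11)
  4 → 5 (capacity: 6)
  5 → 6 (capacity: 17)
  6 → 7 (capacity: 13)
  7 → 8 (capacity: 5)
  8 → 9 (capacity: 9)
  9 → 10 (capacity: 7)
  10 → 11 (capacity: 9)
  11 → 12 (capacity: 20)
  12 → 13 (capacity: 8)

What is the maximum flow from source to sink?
Maximum flow = 8

Max flow: 8

Flow assignment:
  0 → 1: 8/9
  1 → 2: 8/14
  2 → 3: 8/20
  3 → 10: 8/11
  10 → 11: 8/9
  11 → 12: 8/20
  12 → 13: 8/8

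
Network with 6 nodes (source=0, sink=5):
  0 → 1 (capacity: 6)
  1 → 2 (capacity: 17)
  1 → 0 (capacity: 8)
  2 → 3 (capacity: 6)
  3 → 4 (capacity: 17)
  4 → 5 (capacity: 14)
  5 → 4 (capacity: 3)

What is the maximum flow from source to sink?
Maximum flow = 6

Max flow: 6

Flow assignment:
  0 → 1: 6/6
  1 → 2: 6/17
  2 → 3: 6/6
  3 → 4: 6/17
  4 → 5: 6/14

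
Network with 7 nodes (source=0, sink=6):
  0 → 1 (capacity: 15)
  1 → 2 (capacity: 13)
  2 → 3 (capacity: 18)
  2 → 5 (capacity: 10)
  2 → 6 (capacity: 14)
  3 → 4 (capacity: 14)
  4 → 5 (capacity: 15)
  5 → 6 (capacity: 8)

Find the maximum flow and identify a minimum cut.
Max flow = 13, Min cut edges: (1,2)

Maximum flow: 13
Minimum cut: (1,2)
Partition: S = [0, 1], T = [2, 3, 4, 5, 6]

Max-flow min-cut theorem verified: both equal 13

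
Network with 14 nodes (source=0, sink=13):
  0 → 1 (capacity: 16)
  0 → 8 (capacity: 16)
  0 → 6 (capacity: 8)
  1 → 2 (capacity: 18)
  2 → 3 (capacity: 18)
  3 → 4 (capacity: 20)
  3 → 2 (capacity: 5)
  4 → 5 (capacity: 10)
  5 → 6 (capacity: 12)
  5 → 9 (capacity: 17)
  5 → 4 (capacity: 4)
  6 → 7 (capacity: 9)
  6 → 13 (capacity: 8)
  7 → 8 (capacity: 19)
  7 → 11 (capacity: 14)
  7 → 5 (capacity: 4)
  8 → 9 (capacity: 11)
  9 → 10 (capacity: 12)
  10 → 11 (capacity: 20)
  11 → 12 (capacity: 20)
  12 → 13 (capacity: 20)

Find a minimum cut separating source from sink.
Min cut value = 28, edges: (6,13), (12,13)

Min cut value: 28
Partition: S = [0, 1, 2, 3, 4, 5, 6, 7, 8, 9, 10, 11, 12], T = [13]
Cut edges: (6,13), (12,13)

By max-flow min-cut theorem, max flow = min cut = 28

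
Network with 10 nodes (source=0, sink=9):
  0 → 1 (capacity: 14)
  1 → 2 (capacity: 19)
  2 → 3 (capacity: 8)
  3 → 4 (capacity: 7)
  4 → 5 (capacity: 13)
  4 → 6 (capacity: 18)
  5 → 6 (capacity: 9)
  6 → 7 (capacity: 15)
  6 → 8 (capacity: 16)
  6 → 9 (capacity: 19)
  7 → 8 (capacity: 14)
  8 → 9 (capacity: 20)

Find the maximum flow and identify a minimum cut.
Max flow = 7, Min cut edges: (3,4)

Maximum flow: 7
Minimum cut: (3,4)
Partition: S = [0, 1, 2, 3], T = [4, 5, 6, 7, 8, 9]

Max-flow min-cut theorem verified: both equal 7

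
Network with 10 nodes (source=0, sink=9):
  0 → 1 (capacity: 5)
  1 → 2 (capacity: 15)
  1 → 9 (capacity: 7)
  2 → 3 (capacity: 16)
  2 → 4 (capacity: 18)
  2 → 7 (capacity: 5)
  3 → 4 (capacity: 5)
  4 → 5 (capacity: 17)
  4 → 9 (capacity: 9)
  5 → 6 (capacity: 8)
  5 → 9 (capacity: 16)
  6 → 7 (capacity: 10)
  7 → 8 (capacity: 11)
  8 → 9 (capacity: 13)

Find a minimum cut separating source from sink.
Min cut value = 5, edges: (0,1)

Min cut value: 5
Partition: S = [0], T = [1, 2, 3, 4, 5, 6, 7, 8, 9]
Cut edges: (0,1)

By max-flow min-cut theorem, max flow = min cut = 5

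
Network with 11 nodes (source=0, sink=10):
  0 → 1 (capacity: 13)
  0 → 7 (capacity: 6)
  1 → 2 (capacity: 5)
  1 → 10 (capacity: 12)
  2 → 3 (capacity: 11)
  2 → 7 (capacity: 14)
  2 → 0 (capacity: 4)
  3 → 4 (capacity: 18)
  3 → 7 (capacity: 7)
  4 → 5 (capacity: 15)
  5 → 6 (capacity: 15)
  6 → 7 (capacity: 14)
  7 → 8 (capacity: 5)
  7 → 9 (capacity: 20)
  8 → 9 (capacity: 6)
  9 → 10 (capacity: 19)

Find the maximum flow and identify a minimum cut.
Max flow = 19, Min cut edges: (0,1), (0,7)

Maximum flow: 19
Minimum cut: (0,1), (0,7)
Partition: S = [0], T = [1, 2, 3, 4, 5, 6, 7, 8, 9, 10]

Max-flow min-cut theorem verified: both equal 19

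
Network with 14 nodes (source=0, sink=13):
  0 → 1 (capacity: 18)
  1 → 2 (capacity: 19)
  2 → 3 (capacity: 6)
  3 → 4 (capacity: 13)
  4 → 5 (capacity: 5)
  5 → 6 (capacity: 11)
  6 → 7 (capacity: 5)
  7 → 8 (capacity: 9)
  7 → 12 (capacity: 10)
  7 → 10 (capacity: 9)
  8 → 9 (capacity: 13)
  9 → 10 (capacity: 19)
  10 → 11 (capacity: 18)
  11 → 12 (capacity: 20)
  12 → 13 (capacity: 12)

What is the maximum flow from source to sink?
Maximum flow = 5

Max flow: 5

Flow assignment:
  0 → 1: 5/18
  1 → 2: 5/19
  2 → 3: 5/6
  3 → 4: 5/13
  4 → 5: 5/5
  5 → 6: 5/11
  6 → 7: 5/5
  7 → 12: 5/10
  12 → 13: 5/12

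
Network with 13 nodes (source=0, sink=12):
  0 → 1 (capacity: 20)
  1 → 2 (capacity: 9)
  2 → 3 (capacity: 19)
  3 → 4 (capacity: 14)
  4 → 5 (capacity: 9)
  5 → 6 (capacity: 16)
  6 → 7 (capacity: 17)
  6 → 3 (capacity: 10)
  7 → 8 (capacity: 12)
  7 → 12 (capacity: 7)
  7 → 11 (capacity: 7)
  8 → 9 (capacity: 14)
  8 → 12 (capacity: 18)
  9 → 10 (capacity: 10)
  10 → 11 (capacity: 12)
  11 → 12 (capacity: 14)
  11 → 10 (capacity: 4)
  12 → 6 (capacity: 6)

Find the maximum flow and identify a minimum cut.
Max flow = 9, Min cut edges: (4,5)

Maximum flow: 9
Minimum cut: (4,5)
Partition: S = [0, 1, 2, 3, 4], T = [5, 6, 7, 8, 9, 10, 11, 12]

Max-flow min-cut theorem verified: both equal 9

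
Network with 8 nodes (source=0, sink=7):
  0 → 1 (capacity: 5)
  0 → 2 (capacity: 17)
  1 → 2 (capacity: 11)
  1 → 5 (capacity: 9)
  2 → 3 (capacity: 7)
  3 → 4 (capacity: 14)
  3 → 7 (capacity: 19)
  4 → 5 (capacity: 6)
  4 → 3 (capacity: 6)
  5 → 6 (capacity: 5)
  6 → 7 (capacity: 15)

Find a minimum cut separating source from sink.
Min cut value = 12, edges: (2,3), (5,6)

Min cut value: 12
Partition: S = [0, 1, 2, 5], T = [3, 4, 6, 7]
Cut edges: (2,3), (5,6)

By max-flow min-cut theorem, max flow = min cut = 12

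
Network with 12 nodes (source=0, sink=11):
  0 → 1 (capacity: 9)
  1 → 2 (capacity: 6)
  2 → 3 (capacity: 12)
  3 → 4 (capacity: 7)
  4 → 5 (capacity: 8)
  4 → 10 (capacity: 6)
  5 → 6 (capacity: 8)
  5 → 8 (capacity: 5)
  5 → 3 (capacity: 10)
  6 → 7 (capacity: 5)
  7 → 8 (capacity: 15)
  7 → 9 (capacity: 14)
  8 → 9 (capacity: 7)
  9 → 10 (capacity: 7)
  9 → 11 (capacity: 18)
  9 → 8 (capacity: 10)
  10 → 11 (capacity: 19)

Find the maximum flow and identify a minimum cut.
Max flow = 6, Min cut edges: (1,2)

Maximum flow: 6
Minimum cut: (1,2)
Partition: S = [0, 1], T = [2, 3, 4, 5, 6, 7, 8, 9, 10, 11]

Max-flow min-cut theorem verified: both equal 6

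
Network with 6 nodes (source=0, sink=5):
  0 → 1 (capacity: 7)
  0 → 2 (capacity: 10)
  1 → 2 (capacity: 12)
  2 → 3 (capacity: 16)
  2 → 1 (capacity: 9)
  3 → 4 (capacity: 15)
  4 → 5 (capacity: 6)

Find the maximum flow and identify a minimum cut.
Max flow = 6, Min cut edges: (4,5)

Maximum flow: 6
Minimum cut: (4,5)
Partition: S = [0, 1, 2, 3, 4], T = [5]

Max-flow min-cut theorem verified: both equal 6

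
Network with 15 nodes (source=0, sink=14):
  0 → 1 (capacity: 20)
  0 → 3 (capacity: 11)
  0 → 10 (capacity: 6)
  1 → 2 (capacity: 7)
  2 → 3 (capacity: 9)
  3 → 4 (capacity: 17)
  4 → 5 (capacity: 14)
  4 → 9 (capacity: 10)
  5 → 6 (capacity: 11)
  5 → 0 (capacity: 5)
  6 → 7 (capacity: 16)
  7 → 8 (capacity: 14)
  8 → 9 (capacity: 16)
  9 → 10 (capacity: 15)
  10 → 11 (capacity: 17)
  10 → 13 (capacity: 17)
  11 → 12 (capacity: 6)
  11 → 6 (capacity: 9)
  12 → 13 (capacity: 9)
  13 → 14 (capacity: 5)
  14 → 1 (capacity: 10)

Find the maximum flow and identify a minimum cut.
Max flow = 5, Min cut edges: (13,14)

Maximum flow: 5
Minimum cut: (13,14)
Partition: S = [0, 1, 2, 3, 4, 5, 6, 7, 8, 9, 10, 11, 12, 13], T = [14]

Max-flow min-cut theorem verified: both equal 5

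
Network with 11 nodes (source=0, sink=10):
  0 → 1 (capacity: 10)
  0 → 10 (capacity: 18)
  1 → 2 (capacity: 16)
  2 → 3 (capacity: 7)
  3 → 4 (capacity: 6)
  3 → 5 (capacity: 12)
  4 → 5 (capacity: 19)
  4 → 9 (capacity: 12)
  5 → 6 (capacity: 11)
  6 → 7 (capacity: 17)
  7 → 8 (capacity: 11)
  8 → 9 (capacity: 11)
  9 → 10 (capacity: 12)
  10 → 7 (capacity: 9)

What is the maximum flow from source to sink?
Maximum flow = 25

Max flow: 25

Flow assignment:
  0 → 1: 7/10
  0 → 10: 18/18
  1 → 2: 7/16
  2 → 3: 7/7
  3 → 4: 6/6
  3 → 5: 1/12
  4 → 9: 6/12
  5 → 6: 1/11
  6 → 7: 1/17
  7 → 8: 1/11
  8 → 9: 1/11
  9 → 10: 7/12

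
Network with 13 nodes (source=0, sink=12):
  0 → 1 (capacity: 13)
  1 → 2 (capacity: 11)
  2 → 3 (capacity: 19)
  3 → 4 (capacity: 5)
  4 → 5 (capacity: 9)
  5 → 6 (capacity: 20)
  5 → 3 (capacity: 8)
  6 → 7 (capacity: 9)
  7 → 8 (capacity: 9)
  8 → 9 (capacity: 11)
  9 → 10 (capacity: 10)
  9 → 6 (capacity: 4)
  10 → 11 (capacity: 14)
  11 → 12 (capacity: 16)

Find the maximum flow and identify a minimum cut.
Max flow = 5, Min cut edges: (3,4)

Maximum flow: 5
Minimum cut: (3,4)
Partition: S = [0, 1, 2, 3], T = [4, 5, 6, 7, 8, 9, 10, 11, 12]

Max-flow min-cut theorem verified: both equal 5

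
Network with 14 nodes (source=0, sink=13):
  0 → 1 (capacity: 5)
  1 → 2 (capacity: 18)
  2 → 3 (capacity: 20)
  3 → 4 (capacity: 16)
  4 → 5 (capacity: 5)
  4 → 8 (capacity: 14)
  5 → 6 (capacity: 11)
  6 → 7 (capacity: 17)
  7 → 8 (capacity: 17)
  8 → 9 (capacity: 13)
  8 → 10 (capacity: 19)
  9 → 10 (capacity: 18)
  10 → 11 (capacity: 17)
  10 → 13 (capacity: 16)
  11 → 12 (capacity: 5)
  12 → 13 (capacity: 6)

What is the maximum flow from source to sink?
Maximum flow = 5

Max flow: 5

Flow assignment:
  0 → 1: 5/5
  1 → 2: 5/18
  2 → 3: 5/20
  3 → 4: 5/16
  4 → 8: 5/14
  8 → 10: 5/19
  10 → 13: 5/16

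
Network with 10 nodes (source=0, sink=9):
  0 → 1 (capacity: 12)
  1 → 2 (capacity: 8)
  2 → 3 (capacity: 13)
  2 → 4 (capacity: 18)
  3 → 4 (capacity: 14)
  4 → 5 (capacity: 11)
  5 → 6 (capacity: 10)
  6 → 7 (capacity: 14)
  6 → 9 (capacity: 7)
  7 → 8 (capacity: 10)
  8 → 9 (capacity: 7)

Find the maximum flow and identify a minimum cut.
Max flow = 8, Min cut edges: (1,2)

Maximum flow: 8
Minimum cut: (1,2)
Partition: S = [0, 1], T = [2, 3, 4, 5, 6, 7, 8, 9]

Max-flow min-cut theorem verified: both equal 8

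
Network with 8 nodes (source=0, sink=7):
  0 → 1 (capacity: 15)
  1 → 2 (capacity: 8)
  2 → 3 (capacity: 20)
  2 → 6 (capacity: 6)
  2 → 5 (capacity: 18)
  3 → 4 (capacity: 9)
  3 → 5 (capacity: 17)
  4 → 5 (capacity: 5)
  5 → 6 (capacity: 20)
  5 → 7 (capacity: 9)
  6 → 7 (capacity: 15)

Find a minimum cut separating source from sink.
Min cut value = 8, edges: (1,2)

Min cut value: 8
Partition: S = [0, 1], T = [2, 3, 4, 5, 6, 7]
Cut edges: (1,2)

By max-flow min-cut theorem, max flow = min cut = 8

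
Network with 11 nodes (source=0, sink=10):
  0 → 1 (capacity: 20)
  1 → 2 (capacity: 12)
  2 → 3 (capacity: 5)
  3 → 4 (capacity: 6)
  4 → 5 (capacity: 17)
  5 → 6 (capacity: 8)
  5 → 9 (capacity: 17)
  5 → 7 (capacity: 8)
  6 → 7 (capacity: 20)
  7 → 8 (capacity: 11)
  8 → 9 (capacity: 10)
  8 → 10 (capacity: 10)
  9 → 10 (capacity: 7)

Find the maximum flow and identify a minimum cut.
Max flow = 5, Min cut edges: (2,3)

Maximum flow: 5
Minimum cut: (2,3)
Partition: S = [0, 1, 2], T = [3, 4, 5, 6, 7, 8, 9, 10]

Max-flow min-cut theorem verified: both equal 5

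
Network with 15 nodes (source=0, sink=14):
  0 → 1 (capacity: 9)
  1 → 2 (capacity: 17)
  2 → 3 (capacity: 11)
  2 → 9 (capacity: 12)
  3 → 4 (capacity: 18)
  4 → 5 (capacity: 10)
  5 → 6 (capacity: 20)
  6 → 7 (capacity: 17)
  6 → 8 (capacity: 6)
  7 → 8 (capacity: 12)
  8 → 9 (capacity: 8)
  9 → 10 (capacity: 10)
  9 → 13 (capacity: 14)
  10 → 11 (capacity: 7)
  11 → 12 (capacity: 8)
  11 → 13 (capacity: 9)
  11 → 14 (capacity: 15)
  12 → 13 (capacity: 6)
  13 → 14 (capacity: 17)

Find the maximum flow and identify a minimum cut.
Max flow = 9, Min cut edges: (0,1)

Maximum flow: 9
Minimum cut: (0,1)
Partition: S = [0], T = [1, 2, 3, 4, 5, 6, 7, 8, 9, 10, 11, 12, 13, 14]

Max-flow min-cut theorem verified: both equal 9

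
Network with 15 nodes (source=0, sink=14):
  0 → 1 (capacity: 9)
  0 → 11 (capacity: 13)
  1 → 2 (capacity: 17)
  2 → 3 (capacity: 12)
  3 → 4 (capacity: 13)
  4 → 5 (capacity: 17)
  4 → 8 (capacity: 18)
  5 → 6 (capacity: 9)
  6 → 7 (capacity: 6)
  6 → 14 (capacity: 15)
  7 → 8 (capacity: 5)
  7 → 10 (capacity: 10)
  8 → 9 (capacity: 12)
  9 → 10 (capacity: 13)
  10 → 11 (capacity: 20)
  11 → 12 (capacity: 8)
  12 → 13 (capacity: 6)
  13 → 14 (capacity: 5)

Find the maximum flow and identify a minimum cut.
Max flow = 14, Min cut edges: (5,6), (13,14)

Maximum flow: 14
Minimum cut: (5,6), (13,14)
Partition: S = [0, 1, 2, 3, 4, 5, 7, 8, 9, 10, 11, 12, 13], T = [6, 14]

Max-flow min-cut theorem verified: both equal 14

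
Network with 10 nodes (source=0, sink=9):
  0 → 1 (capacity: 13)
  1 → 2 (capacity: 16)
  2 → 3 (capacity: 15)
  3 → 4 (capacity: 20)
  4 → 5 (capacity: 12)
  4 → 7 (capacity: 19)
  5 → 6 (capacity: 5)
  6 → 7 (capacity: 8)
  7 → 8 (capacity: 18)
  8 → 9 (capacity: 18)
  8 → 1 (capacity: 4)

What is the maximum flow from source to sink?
Maximum flow = 13

Max flow: 13

Flow assignment:
  0 → 1: 13/13
  1 → 2: 13/16
  2 → 3: 13/15
  3 → 4: 13/20
  4 → 7: 13/19
  7 → 8: 13/18
  8 → 9: 13/18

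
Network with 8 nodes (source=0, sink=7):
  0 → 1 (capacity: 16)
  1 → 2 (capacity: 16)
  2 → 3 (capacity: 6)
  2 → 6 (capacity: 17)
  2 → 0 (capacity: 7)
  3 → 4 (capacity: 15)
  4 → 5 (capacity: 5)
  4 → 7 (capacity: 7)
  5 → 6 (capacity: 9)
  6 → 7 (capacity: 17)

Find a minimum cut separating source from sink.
Min cut value = 16, edges: (1,2)

Min cut value: 16
Partition: S = [0, 1], T = [2, 3, 4, 5, 6, 7]
Cut edges: (1,2)

By max-flow min-cut theorem, max flow = min cut = 16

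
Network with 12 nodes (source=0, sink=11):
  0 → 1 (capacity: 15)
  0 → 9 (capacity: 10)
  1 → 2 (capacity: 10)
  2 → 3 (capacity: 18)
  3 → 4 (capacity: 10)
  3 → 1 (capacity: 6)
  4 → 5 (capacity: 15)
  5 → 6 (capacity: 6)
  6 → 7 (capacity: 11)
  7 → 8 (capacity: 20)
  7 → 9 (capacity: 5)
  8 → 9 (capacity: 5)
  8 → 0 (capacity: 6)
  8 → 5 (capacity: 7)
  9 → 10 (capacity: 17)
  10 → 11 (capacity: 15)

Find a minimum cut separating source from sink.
Min cut value = 15, edges: (10,11)

Min cut value: 15
Partition: S = [0, 1, 2, 3, 4, 5, 6, 7, 8, 9, 10], T = [11]
Cut edges: (10,11)

By max-flow min-cut theorem, max flow = min cut = 15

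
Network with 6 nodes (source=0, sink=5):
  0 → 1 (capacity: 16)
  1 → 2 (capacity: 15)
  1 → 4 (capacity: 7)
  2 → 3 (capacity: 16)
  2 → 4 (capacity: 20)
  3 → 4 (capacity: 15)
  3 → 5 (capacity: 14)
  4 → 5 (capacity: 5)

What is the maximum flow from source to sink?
Maximum flow = 16

Max flow: 16

Flow assignment:
  0 → 1: 16/16
  1 → 2: 11/15
  1 → 4: 5/7
  2 → 3: 11/16
  3 → 5: 11/14
  4 → 5: 5/5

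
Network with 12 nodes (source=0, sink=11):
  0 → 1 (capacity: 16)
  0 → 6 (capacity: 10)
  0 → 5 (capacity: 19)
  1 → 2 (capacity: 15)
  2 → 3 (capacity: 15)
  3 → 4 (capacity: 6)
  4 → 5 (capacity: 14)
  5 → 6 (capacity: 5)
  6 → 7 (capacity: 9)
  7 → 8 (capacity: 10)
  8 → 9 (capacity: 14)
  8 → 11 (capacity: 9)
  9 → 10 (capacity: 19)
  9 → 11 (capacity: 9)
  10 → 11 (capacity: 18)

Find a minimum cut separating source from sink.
Min cut value = 9, edges: (6,7)

Min cut value: 9
Partition: S = [0, 1, 2, 3, 4, 5, 6], T = [7, 8, 9, 10, 11]
Cut edges: (6,7)

By max-flow min-cut theorem, max flow = min cut = 9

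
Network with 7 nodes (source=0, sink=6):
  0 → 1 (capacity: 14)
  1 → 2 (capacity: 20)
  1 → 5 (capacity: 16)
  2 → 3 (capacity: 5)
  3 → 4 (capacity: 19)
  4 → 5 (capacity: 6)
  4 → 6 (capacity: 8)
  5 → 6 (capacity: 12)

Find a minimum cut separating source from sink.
Min cut value = 14, edges: (0,1)

Min cut value: 14
Partition: S = [0], T = [1, 2, 3, 4, 5, 6]
Cut edges: (0,1)

By max-flow min-cut theorem, max flow = min cut = 14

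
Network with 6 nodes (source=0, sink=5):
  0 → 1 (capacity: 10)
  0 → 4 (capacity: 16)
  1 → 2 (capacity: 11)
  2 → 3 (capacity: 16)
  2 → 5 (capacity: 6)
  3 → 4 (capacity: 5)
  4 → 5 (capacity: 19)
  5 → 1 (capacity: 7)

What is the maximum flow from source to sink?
Maximum flow = 25

Max flow: 25

Flow assignment:
  0 → 1: 10/10
  0 → 4: 15/16
  1 → 2: 10/11
  2 → 3: 4/16
  2 → 5: 6/6
  3 → 4: 4/5
  4 → 5: 19/19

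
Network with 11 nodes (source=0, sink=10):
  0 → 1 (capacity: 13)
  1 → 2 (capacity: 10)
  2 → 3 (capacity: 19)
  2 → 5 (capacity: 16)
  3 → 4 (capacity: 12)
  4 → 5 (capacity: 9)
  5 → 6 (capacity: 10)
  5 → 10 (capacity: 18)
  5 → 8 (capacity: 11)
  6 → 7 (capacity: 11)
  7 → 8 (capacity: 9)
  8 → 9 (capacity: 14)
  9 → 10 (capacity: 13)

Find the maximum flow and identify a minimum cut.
Max flow = 10, Min cut edges: (1,2)

Maximum flow: 10
Minimum cut: (1,2)
Partition: S = [0, 1], T = [2, 3, 4, 5, 6, 7, 8, 9, 10]

Max-flow min-cut theorem verified: both equal 10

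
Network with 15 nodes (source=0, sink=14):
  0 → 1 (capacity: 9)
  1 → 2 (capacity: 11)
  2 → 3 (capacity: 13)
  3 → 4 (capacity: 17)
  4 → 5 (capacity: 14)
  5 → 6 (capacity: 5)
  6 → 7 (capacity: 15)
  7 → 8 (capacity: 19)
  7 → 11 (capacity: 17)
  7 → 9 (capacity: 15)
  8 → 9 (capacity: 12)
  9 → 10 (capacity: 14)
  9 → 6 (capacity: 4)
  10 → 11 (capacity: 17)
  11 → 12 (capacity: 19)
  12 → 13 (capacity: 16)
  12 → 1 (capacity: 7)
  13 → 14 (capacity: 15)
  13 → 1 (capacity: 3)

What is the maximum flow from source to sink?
Maximum flow = 5

Max flow: 5

Flow assignment:
  0 → 1: 5/9
  1 → 2: 5/11
  2 → 3: 5/13
  3 → 4: 5/17
  4 → 5: 5/14
  5 → 6: 5/5
  6 → 7: 5/15
  7 → 11: 5/17
  11 → 12: 5/19
  12 → 13: 5/16
  13 → 14: 5/15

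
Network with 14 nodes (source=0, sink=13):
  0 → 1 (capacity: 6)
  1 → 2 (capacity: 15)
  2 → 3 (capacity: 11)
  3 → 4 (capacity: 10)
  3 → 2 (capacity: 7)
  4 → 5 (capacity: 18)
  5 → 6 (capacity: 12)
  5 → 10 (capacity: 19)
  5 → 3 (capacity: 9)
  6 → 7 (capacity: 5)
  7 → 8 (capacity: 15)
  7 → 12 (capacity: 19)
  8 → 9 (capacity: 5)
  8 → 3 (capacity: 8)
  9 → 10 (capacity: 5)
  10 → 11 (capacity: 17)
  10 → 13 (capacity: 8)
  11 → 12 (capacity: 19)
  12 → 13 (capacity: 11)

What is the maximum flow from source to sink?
Maximum flow = 6

Max flow: 6

Flow assignment:
  0 → 1: 6/6
  1 → 2: 6/15
  2 → 3: 6/11
  3 → 4: 6/10
  4 → 5: 6/18
  5 → 10: 6/19
  10 → 13: 6/8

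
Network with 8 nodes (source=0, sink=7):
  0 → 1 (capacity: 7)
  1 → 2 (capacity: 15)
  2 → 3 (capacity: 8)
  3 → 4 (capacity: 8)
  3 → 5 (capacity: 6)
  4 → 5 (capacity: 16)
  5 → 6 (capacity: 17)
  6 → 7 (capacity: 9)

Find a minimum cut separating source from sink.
Min cut value = 7, edges: (0,1)

Min cut value: 7
Partition: S = [0], T = [1, 2, 3, 4, 5, 6, 7]
Cut edges: (0,1)

By max-flow min-cut theorem, max flow = min cut = 7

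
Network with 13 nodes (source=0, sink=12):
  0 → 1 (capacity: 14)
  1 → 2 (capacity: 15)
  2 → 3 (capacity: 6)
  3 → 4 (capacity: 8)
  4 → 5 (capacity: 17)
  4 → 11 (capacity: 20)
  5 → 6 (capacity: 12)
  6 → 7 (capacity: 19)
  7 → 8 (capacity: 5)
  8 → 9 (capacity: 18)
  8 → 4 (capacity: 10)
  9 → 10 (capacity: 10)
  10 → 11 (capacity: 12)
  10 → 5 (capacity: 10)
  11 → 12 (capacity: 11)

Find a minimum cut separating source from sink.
Min cut value = 6, edges: (2,3)

Min cut value: 6
Partition: S = [0, 1, 2], T = [3, 4, 5, 6, 7, 8, 9, 10, 11, 12]
Cut edges: (2,3)

By max-flow min-cut theorem, max flow = min cut = 6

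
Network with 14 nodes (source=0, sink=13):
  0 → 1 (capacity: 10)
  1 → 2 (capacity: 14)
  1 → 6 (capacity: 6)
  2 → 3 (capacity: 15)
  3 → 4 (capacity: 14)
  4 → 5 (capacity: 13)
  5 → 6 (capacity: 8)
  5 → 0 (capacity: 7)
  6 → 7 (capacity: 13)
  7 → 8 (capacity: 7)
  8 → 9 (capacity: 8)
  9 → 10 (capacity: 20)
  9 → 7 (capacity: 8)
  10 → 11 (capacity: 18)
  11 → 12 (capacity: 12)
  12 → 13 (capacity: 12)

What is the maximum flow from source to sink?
Maximum flow = 7

Max flow: 7

Flow assignment:
  0 → 1: 7/10
  1 → 2: 4/14
  1 → 6: 3/6
  2 → 3: 4/15
  3 → 4: 4/14
  4 → 5: 4/13
  5 → 6: 4/8
  6 → 7: 7/13
  7 → 8: 7/7
  8 → 9: 7/8
  9 → 10: 7/20
  10 → 11: 7/18
  11 → 12: 7/12
  12 → 13: 7/12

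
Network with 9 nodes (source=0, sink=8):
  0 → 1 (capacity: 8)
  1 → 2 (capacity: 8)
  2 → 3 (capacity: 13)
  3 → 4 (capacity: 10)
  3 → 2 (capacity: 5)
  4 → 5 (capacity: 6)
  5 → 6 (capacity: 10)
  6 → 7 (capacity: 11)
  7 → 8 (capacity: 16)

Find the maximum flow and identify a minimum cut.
Max flow = 6, Min cut edges: (4,5)

Maximum flow: 6
Minimum cut: (4,5)
Partition: S = [0, 1, 2, 3, 4], T = [5, 6, 7, 8]

Max-flow min-cut theorem verified: both equal 6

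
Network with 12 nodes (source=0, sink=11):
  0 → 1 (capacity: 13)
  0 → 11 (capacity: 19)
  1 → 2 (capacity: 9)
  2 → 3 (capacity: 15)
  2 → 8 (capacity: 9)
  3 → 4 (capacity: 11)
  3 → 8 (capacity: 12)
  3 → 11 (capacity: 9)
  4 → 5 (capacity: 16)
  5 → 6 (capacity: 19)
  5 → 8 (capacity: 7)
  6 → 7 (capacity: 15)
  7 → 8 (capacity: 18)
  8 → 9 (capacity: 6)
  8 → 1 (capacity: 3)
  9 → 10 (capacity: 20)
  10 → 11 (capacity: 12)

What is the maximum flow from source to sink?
Maximum flow = 28

Max flow: 28

Flow assignment:
  0 → 1: 9/13
  0 → 11: 19/19
  1 → 2: 9/9
  2 → 3: 9/15
  3 → 11: 9/9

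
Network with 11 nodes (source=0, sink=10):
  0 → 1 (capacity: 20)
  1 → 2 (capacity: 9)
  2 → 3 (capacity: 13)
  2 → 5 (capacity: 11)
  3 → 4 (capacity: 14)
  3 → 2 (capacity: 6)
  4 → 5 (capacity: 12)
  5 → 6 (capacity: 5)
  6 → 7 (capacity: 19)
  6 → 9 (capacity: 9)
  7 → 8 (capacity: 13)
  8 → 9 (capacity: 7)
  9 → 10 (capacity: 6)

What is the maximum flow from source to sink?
Maximum flow = 5

Max flow: 5

Flow assignment:
  0 → 1: 5/20
  1 → 2: 5/9
  2 → 5: 5/11
  5 → 6: 5/5
  6 → 9: 5/9
  9 → 10: 5/6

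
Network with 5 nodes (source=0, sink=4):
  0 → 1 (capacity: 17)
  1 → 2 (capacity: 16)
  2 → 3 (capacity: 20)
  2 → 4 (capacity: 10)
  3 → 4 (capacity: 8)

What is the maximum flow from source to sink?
Maximum flow = 16

Max flow: 16

Flow assignment:
  0 → 1: 16/17
  1 → 2: 16/16
  2 → 3: 6/20
  2 → 4: 10/10
  3 → 4: 6/8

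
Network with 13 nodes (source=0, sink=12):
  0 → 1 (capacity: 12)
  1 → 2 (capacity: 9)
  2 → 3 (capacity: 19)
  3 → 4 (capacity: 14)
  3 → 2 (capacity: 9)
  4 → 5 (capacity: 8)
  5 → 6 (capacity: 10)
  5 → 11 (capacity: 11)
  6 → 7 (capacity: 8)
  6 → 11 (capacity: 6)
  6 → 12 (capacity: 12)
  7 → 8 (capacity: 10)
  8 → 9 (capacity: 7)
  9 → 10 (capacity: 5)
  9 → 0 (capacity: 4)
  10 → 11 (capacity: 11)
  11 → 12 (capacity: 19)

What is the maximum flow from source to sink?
Maximum flow = 8

Max flow: 8

Flow assignment:
  0 → 1: 8/12
  1 → 2: 8/9
  2 → 3: 8/19
  3 → 4: 8/14
  4 → 5: 8/8
  5 → 6: 8/10
  6 → 12: 8/12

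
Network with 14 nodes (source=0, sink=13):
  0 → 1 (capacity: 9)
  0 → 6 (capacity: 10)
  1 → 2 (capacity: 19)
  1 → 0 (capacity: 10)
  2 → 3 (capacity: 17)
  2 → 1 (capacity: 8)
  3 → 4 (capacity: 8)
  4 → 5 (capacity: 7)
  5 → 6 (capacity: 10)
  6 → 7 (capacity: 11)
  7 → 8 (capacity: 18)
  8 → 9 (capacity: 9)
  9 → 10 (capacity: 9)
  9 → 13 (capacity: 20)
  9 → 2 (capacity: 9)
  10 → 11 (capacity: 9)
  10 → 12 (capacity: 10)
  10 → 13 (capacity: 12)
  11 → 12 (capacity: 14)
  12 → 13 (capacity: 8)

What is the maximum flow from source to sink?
Maximum flow = 9

Max flow: 9

Flow assignment:
  0 → 1: 7/9
  0 → 6: 2/10
  1 → 2: 7/19
  2 → 3: 7/17
  3 → 4: 7/8
  4 → 5: 7/7
  5 → 6: 7/10
  6 → 7: 9/11
  7 → 8: 9/18
  8 → 9: 9/9
  9 → 13: 9/20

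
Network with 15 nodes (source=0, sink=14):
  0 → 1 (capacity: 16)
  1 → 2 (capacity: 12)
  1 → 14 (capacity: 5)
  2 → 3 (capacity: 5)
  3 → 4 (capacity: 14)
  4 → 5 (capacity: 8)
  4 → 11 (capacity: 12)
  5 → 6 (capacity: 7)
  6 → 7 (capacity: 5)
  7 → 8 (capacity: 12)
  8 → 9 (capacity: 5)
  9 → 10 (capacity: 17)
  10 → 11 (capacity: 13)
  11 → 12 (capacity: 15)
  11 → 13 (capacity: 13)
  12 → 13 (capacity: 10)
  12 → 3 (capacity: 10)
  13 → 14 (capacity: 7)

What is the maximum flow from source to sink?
Maximum flow = 10

Max flow: 10

Flow assignment:
  0 → 1: 10/16
  1 → 2: 5/12
  1 → 14: 5/5
  2 → 3: 5/5
  3 → 4: 5/14
  4 → 11: 5/12
  11 → 13: 5/13
  13 → 14: 5/7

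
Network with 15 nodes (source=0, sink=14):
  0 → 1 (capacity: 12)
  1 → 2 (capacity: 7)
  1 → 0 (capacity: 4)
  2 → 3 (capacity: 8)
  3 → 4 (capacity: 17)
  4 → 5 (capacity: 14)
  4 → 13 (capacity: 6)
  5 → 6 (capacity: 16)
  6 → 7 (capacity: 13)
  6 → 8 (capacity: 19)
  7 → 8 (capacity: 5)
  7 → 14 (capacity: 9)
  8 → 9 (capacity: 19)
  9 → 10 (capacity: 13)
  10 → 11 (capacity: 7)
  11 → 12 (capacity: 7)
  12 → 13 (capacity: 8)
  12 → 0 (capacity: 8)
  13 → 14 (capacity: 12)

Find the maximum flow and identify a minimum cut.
Max flow = 7, Min cut edges: (1,2)

Maximum flow: 7
Minimum cut: (1,2)
Partition: S = [0, 1], T = [2, 3, 4, 5, 6, 7, 8, 9, 10, 11, 12, 13, 14]

Max-flow min-cut theorem verified: both equal 7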